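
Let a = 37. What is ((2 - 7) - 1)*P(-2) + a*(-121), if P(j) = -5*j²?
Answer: -4357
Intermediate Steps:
((2 - 7) - 1)*P(-2) + a*(-121) = ((2 - 7) - 1)*(-5*(-2)²) + 37*(-121) = (-5 - 1)*(-5*4) - 4477 = -6*(-20) - 4477 = 120 - 4477 = -4357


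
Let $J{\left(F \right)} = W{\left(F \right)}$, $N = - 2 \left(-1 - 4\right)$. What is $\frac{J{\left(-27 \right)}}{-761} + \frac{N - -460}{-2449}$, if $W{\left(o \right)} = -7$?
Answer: $- \frac{340527}{1863689} \approx -0.18272$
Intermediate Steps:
$N = 10$ ($N = \left(-2\right) \left(-5\right) = 10$)
$J{\left(F \right)} = -7$
$\frac{J{\left(-27 \right)}}{-761} + \frac{N - -460}{-2449} = - \frac{7}{-761} + \frac{10 - -460}{-2449} = \left(-7\right) \left(- \frac{1}{761}\right) + \left(10 + 460\right) \left(- \frac{1}{2449}\right) = \frac{7}{761} + 470 \left(- \frac{1}{2449}\right) = \frac{7}{761} - \frac{470}{2449} = - \frac{340527}{1863689}$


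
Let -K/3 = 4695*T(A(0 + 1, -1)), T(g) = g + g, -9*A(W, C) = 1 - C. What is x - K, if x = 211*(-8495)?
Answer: -1798705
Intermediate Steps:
A(W, C) = -⅑ + C/9 (A(W, C) = -(1 - C)/9 = -⅑ + C/9)
T(g) = 2*g
x = -1792445
K = 6260 (K = -14085*2*(-⅑ + (⅑)*(-1)) = -14085*2*(-⅑ - ⅑) = -14085*2*(-2/9) = -14085*(-4)/9 = -3*(-6260/3) = 6260)
x - K = -1792445 - 1*6260 = -1792445 - 6260 = -1798705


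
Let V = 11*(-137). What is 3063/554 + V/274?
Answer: 8/277 ≈ 0.028881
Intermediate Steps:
V = -1507
3063/554 + V/274 = 3063/554 - 1507/274 = 3063*(1/554) - 1507*1/274 = 3063/554 - 11/2 = 8/277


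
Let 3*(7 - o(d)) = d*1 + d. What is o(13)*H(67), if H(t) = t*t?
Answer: -22445/3 ≈ -7481.7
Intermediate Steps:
o(d) = 7 - 2*d/3 (o(d) = 7 - (d*1 + d)/3 = 7 - (d + d)/3 = 7 - 2*d/3)
H(t) = t**2
o(13)*H(67) = (7 - 2/3*13)*67**2 = (7 - 26/3)*4489 = -5/3*4489 = -22445/3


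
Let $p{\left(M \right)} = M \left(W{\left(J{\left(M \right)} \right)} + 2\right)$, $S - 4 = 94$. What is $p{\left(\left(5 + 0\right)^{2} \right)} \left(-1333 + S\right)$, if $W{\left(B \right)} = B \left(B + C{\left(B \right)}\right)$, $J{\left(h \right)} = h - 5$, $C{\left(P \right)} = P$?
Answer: $-24761750$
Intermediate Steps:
$S = 98$ ($S = 4 + 94 = 98$)
$J{\left(h \right)} = -5 + h$ ($J{\left(h \right)} = h - 5 = -5 + h$)
$W{\left(B \right)} = 2 B^{2}$ ($W{\left(B \right)} = B \left(B + B\right) = B 2 B = 2 B^{2}$)
$p{\left(M \right)} = M \left(2 + 2 \left(-5 + M\right)^{2}\right)$ ($p{\left(M \right)} = M \left(2 \left(-5 + M\right)^{2} + 2\right) = M \left(2 + 2 \left(-5 + M\right)^{2}\right)$)
$p{\left(\left(5 + 0\right)^{2} \right)} \left(-1333 + S\right) = 2 \left(5 + 0\right)^{2} \left(1 + \left(-5 + \left(5 + 0\right)^{2}\right)^{2}\right) \left(-1333 + 98\right) = 2 \cdot 5^{2} \left(1 + \left(-5 + 5^{2}\right)^{2}\right) \left(-1235\right) = 2 \cdot 25 \left(1 + \left(-5 + 25\right)^{2}\right) \left(-1235\right) = 2 \cdot 25 \left(1 + 20^{2}\right) \left(-1235\right) = 2 \cdot 25 \left(1 + 400\right) \left(-1235\right) = 2 \cdot 25 \cdot 401 \left(-1235\right) = 20050 \left(-1235\right) = -24761750$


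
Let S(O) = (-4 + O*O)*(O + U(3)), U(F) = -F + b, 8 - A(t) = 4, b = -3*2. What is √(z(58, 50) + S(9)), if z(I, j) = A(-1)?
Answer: 2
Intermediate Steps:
b = -6
A(t) = 4 (A(t) = 8 - 1*4 = 8 - 4 = 4)
z(I, j) = 4
U(F) = -6 - F (U(F) = -F - 6 = -6 - F)
S(O) = (-9 + O)*(-4 + O²) (S(O) = (-4 + O*O)*(O + (-6 - 1*3)) = (-4 + O²)*(O + (-6 - 3)) = (-4 + O²)*(O - 9) = (-4 + O²)*(-9 + O) = (-9 + O)*(-4 + O²))
√(z(58, 50) + S(9)) = √(4 + (36 + 9³ - 9*9² - 4*9)) = √(4 + (36 + 729 - 9*81 - 36)) = √(4 + (36 + 729 - 729 - 36)) = √(4 + 0) = √4 = 2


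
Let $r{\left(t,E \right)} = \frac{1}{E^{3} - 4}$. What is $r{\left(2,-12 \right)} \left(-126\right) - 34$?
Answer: $- \frac{29381}{866} \approx -33.927$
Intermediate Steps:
$r{\left(t,E \right)} = \frac{1}{-4 + E^{3}}$
$r{\left(2,-12 \right)} \left(-126\right) - 34 = \frac{1}{-4 + \left(-12\right)^{3}} \left(-126\right) - 34 = \frac{1}{-4 - 1728} \left(-126\right) - 34 = \frac{1}{-1732} \left(-126\right) - 34 = \left(- \frac{1}{1732}\right) \left(-126\right) - 34 = \frac{63}{866} - 34 = - \frac{29381}{866}$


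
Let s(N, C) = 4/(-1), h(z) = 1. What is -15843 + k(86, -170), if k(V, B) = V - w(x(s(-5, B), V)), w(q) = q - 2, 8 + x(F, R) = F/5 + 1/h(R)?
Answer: -78736/5 ≈ -15747.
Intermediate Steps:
s(N, C) = -4 (s(N, C) = 4*(-1) = -4)
x(F, R) = -7 + F/5 (x(F, R) = -8 + (F/5 + 1/1) = -8 + (F*(1/5) + 1*1) = -8 + (F/5 + 1) = -8 + (1 + F/5) = -7 + F/5)
w(q) = -2 + q
k(V, B) = 49/5 + V (k(V, B) = V - (-2 + (-7 + (1/5)*(-4))) = V - (-2 + (-7 - 4/5)) = V - (-2 - 39/5) = V - 1*(-49/5) = V + 49/5 = 49/5 + V)
-15843 + k(86, -170) = -15843 + (49/5 + 86) = -15843 + 479/5 = -78736/5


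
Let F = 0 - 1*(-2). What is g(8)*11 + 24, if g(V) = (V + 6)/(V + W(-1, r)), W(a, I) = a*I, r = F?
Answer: 149/3 ≈ 49.667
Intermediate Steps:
F = 2 (F = 0 + 2 = 2)
r = 2
W(a, I) = I*a
g(V) = (6 + V)/(-2 + V) (g(V) = (V + 6)/(V + 2*(-1)) = (6 + V)/(V - 2) = (6 + V)/(-2 + V))
g(8)*11 + 24 = ((6 + 8)/(-2 + 8))*11 + 24 = (14/6)*11 + 24 = ((⅙)*14)*11 + 24 = (7/3)*11 + 24 = 77/3 + 24 = 149/3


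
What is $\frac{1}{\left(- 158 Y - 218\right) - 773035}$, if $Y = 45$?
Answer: $- \frac{1}{780363} \approx -1.2815 \cdot 10^{-6}$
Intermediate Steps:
$\frac{1}{\left(- 158 Y - 218\right) - 773035} = \frac{1}{\left(\left(-158\right) 45 - 218\right) - 773035} = \frac{1}{\left(-7110 - 218\right) - 773035} = \frac{1}{-7328 - 773035} = \frac{1}{-780363} = - \frac{1}{780363}$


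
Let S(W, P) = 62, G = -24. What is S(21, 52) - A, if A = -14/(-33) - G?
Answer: 1240/33 ≈ 37.576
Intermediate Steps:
A = 806/33 (A = -14/(-33) - 1*(-24) = -14*(-1/33) + 24 = 14/33 + 24 = 806/33 ≈ 24.424)
S(21, 52) - A = 62 - 1*806/33 = 62 - 806/33 = 1240/33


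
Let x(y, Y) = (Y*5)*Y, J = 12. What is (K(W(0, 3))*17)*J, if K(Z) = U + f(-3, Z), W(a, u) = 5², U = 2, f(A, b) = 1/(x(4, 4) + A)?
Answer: 31620/77 ≈ 410.65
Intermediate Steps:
x(y, Y) = 5*Y² (x(y, Y) = (5*Y)*Y = 5*Y²)
f(A, b) = 1/(80 + A) (f(A, b) = 1/(5*4² + A) = 1/(5*16 + A) = 1/(80 + A))
W(a, u) = 25
K(Z) = 155/77 (K(Z) = 2 + 1/(80 - 3) = 2 + 1/77 = 155/77)
(K(W(0, 3))*17)*J = ((155/77)*17)*12 = (2635/77)*12 = 31620/77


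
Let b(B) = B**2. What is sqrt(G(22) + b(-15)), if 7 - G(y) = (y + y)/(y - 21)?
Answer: 2*sqrt(47) ≈ 13.711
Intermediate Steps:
G(y) = 7 - 2*y/(-21 + y) (G(y) = 7 - (y + y)/(y - 21) = 7 - 2*y/(-21 + y))
sqrt(G(22) + b(-15)) = sqrt((-147 + 5*22)/(-21 + 22) + (-15)**2) = sqrt((-147 + 110)/1 + 225) = sqrt(1*(-37) + 225) = sqrt(-37 + 225) = sqrt(188) = 2*sqrt(47)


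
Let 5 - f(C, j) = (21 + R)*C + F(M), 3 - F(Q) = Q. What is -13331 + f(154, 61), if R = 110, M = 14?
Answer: -33489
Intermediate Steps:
F(Q) = 3 - Q
f(C, j) = 16 - 131*C (f(C, j) = 5 - ((21 + 110)*C + (3 - 1*14)) = 5 - (131*C + (3 - 14)) = 5 - (131*C - 11) = 5 - (-11 + 131*C) = 5 + (11 - 131*C) = 16 - 131*C)
-13331 + f(154, 61) = -13331 + (16 - 131*154) = -13331 + (16 - 20174) = -13331 - 20158 = -33489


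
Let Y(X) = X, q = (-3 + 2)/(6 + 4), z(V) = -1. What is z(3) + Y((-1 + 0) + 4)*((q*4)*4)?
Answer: -29/5 ≈ -5.8000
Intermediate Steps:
q = -⅒ (q = -1/10 = -1*⅒ = -⅒ ≈ -0.10000)
z(3) + Y((-1 + 0) + 4)*((q*4)*4) = -1 + ((-1 + 0) + 4)*(-⅒*4*4) = -1 + (-1 + 4)*(-⅖*4) = -1 + 3*(-8/5) = -1 - 24/5 = -29/5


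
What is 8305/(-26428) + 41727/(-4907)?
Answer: -163359113/18526028 ≈ -8.8178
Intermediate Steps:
8305/(-26428) + 41727/(-4907) = 8305*(-1/26428) + 41727*(-1/4907) = -8305/26428 - 5961/701 = -163359113/18526028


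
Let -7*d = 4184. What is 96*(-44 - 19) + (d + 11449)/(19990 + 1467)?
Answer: -908327593/150199 ≈ -6047.5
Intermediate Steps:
d = -4184/7 (d = -⅐*4184 = -4184/7 ≈ -597.71)
96*(-44 - 19) + (d + 11449)/(19990 + 1467) = 96*(-44 - 19) + (-4184/7 + 11449)/(19990 + 1467) = 96*(-63) + (75959/7)/21457 = -6048 + (75959/7)*(1/21457) = -6048 + 75959/150199 = -908327593/150199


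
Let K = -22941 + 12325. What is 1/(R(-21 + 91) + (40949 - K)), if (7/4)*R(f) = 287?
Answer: 1/51729 ≈ 1.9332e-5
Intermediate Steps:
R(f) = 164 (R(f) = (4/7)*287 = 164)
K = -10616
1/(R(-21 + 91) + (40949 - K)) = 1/(164 + (40949 - 1*(-10616))) = 1/(164 + (40949 + 10616)) = 1/(164 + 51565) = 1/51729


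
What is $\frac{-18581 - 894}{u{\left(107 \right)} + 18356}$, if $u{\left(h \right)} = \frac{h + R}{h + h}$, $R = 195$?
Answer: $- \frac{2083825}{1964243} \approx -1.0609$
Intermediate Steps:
$u{\left(h \right)} = \frac{195 + h}{2 h}$ ($u{\left(h \right)} = \frac{h + 195}{h + h} = \frac{195 + h}{2 h}$)
$\frac{-18581 - 894}{u{\left(107 \right)} + 18356} = \frac{-18581 - 894}{\frac{195 + 107}{2 \cdot 107} + 18356} = - \frac{19475}{\frac{1}{2} \cdot \frac{1}{107} \cdot 302 + 18356} = - \frac{19475}{\frac{151}{107} + 18356} = - \frac{19475}{\frac{1964243}{107}} = \left(-19475\right) \frac{107}{1964243} = - \frac{2083825}{1964243}$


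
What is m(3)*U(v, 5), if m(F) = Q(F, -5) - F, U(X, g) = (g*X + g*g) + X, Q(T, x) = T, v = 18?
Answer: 0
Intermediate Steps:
U(X, g) = X + g² + X*g (U(X, g) = (X*g + g²) + X = (g² + X*g) + X = X + g² + X*g)
m(F) = 0 (m(F) = F - F = 0)
m(3)*U(v, 5) = 0*(18 + 5² + 18*5) = 0*(18 + 25 + 90) = 0*133 = 0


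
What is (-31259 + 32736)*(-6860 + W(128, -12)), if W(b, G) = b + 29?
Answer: -9900331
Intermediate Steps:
W(b, G) = 29 + b
(-31259 + 32736)*(-6860 + W(128, -12)) = (-31259 + 32736)*(-6860 + (29 + 128)) = 1477*(-6860 + 157) = 1477*(-6703) = -9900331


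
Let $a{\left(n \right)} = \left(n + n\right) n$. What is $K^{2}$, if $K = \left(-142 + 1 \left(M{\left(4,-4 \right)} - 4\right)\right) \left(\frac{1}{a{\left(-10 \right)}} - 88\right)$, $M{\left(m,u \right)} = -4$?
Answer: $\frac{2787523209}{16} \approx 1.7422 \cdot 10^{8}$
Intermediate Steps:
$a{\left(n \right)} = 2 n^{2}$ ($a{\left(n \right)} = 2 n n = 2 n^{2}$)
$K = \frac{52797}{4}$ ($K = \left(-142 + 1 \left(-4 - 4\right)\right) \left(\frac{1}{2 \left(-10\right)^{2}} - 88\right) = \left(-142 + 1 \left(-8\right)\right) \left(\frac{1}{2 \cdot 100} - 88\right) = \left(-142 - 8\right) \left(\frac{1}{200} - 88\right) = - 150 \left(\frac{1}{200} - 88\right) = \left(-150\right) \left(- \frac{17599}{200}\right) = \frac{52797}{4} \approx 13199.0$)
$K^{2} = \left(\frac{52797}{4}\right)^{2} = \frac{2787523209}{16}$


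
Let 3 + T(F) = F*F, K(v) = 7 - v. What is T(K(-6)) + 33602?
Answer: 33768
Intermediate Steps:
T(F) = -3 + F² (T(F) = -3 + F*F = -3 + F²)
T(K(-6)) + 33602 = (-3 + (7 - 1*(-6))²) + 33602 = (-3 + (7 + 6)²) + 33602 = (-3 + 13²) + 33602 = (-3 + 169) + 33602 = 166 + 33602 = 33768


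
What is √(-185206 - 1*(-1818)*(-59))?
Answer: 34*I*√253 ≈ 540.8*I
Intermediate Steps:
√(-185206 - 1*(-1818)*(-59)) = √(-185206 + 1818*(-59)) = √(-185206 - 107262) = √(-292468) = 34*I*√253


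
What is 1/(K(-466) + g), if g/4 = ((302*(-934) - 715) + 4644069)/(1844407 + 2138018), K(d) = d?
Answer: -1327475/612788302 ≈ -0.0021663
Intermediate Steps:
g = 5815048/1327475 (g = 4*(((302*(-934) - 715) + 4644069)/(1844407 + 2138018)) = 4*(((-282068 - 715) + 4644069)/3982425) = 4*((-282783 + 4644069)*(1/3982425)) = 4*(4361286*(1/3982425)) = 4*(1453762/1327475) = 5815048/1327475 ≈ 4.3805)
1/(K(-466) + g) = 1/(-466 + 5815048/1327475) = 1/(-612788302/1327475) = -1327475/612788302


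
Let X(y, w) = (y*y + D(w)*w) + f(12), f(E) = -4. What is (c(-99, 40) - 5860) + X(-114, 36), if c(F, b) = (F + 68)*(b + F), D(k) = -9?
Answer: 8637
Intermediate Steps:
c(F, b) = (68 + F)*(F + b)
X(y, w) = -4 + y**2 - 9*w (X(y, w) = (y*y - 9*w) - 4 = (y**2 - 9*w) - 4 = -4 + y**2 - 9*w)
(c(-99, 40) - 5860) + X(-114, 36) = (((-99)**2 + 68*(-99) + 68*40 - 99*40) - 5860) + (-4 + (-114)**2 - 9*36) = ((9801 - 6732 + 2720 - 3960) - 5860) + (-4 + 12996 - 324) = (1829 - 5860) + 12668 = -4031 + 12668 = 8637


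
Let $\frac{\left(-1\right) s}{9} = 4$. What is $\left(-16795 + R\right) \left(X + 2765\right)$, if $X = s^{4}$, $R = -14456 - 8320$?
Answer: $-66573498551$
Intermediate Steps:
$s = -36$ ($s = \left(-9\right) 4 = -36$)
$R = -22776$ ($R = -14456 - 8320 = -22776$)
$X = 1679616$ ($X = \left(-36\right)^{4} = 1679616$)
$\left(-16795 + R\right) \left(X + 2765\right) = \left(-16795 - 22776\right) \left(1679616 + 2765\right) = \left(-39571\right) 1682381 = -66573498551$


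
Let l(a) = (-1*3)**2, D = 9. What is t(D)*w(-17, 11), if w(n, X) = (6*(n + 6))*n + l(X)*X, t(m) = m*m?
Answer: 98901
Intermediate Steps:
t(m) = m**2
l(a) = 9 (l(a) = (-3)**2 = 9)
w(n, X) = 9*X + n*(36 + 6*n) (w(n, X) = (6*(n + 6))*n + 9*X = (6*(6 + n))*n + 9*X = (36 + 6*n)*n + 9*X = n*(36 + 6*n) + 9*X = 9*X + n*(36 + 6*n))
t(D)*w(-17, 11) = 9**2*(6*(-17)**2 + 9*11 + 36*(-17)) = 81*(6*289 + 99 - 612) = 81*(1734 + 99 - 612) = 81*1221 = 98901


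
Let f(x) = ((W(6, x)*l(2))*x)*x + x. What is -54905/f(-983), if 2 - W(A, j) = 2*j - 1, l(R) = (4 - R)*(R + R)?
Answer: -10981/3044196669 ≈ -3.6072e-6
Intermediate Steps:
l(R) = 2*R*(4 - R) (l(R) = (4 - R)*(2*R) = 2*R*(4 - R))
W(A, j) = 3 - 2*j (W(A, j) = 2 - (2*j - 1) = 2 - (-1 + 2*j) = 2 + (1 - 2*j) = 3 - 2*j)
f(x) = x + x²*(24 - 16*x) (f(x) = (((3 - 2*x)*(2*2*(4 - 1*2)))*x)*x + x = (((3 - 2*x)*(2*2*(4 - 2)))*x)*x + x = (((3 - 2*x)*(2*2*2))*x)*x + x = (((3 - 2*x)*8)*x)*x + x = ((24 - 16*x)*x)*x + x = (x*(24 - 16*x))*x + x = x²*(24 - 16*x) + x = x + x²*(24 - 16*x))
-54905/f(-983) = -54905*(-1/(983*(1 - 16*(-983)² + 24*(-983)))) = -54905*(-1/(983*(1 - 16*966289 - 23592))) = -54905*(-1/(983*(1 - 15460624 - 23592))) = -54905/((-983*(-15484215))) = -54905/15220983345 = -54905*1/15220983345 = -10981/3044196669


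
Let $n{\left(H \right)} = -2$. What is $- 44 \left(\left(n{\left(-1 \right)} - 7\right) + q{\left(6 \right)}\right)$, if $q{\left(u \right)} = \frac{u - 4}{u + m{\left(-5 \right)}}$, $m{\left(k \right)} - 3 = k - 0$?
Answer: $374$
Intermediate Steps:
$m{\left(k \right)} = 3 + k$ ($m{\left(k \right)} = 3 + \left(k - 0\right) = 3 + \left(k + 0\right) = 3 + k$)
$q{\left(u \right)} = \frac{-4 + u}{-2 + u}$ ($q{\left(u \right)} = \frac{u - 4}{u + \left(3 - 5\right)} = \frac{-4 + u}{u - 2} = \frac{-4 + u}{-2 + u}$)
$- 44 \left(\left(n{\left(-1 \right)} - 7\right) + q{\left(6 \right)}\right) = - 44 \left(\left(-2 - 7\right) + \frac{-4 + 6}{-2 + 6}\right) = - 44 \left(\left(-2 - 7\right) + \frac{1}{4} \cdot 2\right) = - 44 \left(-9 + \frac{1}{4} \cdot 2\right) = - 44 \left(-9 + \frac{1}{2}\right) = \left(-44\right) \left(- \frac{17}{2}\right) = 374$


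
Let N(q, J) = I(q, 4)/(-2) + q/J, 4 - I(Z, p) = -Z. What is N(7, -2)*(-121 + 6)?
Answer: 1035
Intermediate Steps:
I(Z, p) = 4 + Z (I(Z, p) = 4 - (-1)*Z = 4 + Z)
N(q, J) = -2 - q/2 + q/J (N(q, J) = (4 + q)/(-2) + q/J = (4 + q)*(-½) + q/J = (-2 - q/2) + q/J = -2 - q/2 + q/J)
N(7, -2)*(-121 + 6) = (-2 - ½*7 + 7/(-2))*(-121 + 6) = (-2 - 7/2 + 7*(-½))*(-115) = (-2 - 7/2 - 7/2)*(-115) = -9*(-115) = 1035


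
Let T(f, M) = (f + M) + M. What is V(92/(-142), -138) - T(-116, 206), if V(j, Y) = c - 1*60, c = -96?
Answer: -452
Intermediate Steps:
T(f, M) = f + 2*M (T(f, M) = (M + f) + M = f + 2*M)
V(j, Y) = -156 (V(j, Y) = -96 - 1*60 = -96 - 60 = -156)
V(92/(-142), -138) - T(-116, 206) = -156 - (-116 + 2*206) = -156 - (-116 + 412) = -156 - 1*296 = -156 - 296 = -452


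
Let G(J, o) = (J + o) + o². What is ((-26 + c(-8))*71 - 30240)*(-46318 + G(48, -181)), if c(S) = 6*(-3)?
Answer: 456753160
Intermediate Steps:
G(J, o) = J + o + o²
c(S) = -18
((-26 + c(-8))*71 - 30240)*(-46318 + G(48, -181)) = ((-26 - 18)*71 - 30240)*(-46318 + (48 - 181 + (-181)²)) = (-44*71 - 30240)*(-46318 + (48 - 181 + 32761)) = (-3124 - 30240)*(-46318 + 32628) = -33364*(-13690) = 456753160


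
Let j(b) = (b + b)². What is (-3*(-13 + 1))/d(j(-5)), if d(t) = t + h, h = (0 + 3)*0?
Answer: 9/25 ≈ 0.36000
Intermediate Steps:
j(b) = 4*b² (j(b) = (2*b)² = 4*b²)
h = 0 (h = 3*0 = 0)
d(t) = t (d(t) = t + 0 = t)
(-3*(-13 + 1))/d(j(-5)) = (-3*(-13 + 1))/((4*(-5)²)) = (-3*(-12))/((4*25)) = 36/100 = 36*(1/100) = 9/25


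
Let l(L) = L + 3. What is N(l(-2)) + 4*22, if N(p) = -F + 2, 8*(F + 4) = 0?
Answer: 94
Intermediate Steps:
F = -4 (F = -4 + (1/8)*0 = -4 + 0 = -4)
l(L) = 3 + L
N(p) = 6 (N(p) = -1*(-4) + 2 = 4 + 2 = 6)
N(l(-2)) + 4*22 = 6 + 4*22 = 6 + 88 = 94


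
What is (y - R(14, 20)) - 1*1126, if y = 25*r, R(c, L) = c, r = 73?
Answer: 685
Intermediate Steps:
y = 1825 (y = 25*73 = 1825)
(y - R(14, 20)) - 1*1126 = (1825 - 1*14) - 1*1126 = (1825 - 14) - 1126 = 1811 - 1126 = 685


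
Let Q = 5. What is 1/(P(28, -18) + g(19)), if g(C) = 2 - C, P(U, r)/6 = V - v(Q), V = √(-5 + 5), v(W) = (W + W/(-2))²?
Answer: -2/109 ≈ -0.018349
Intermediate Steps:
v(W) = W²/4 (v(W) = (W + W*(-½))² = (W - W/2)² = (W/2)² = W²/4)
V = 0 (V = √0 = 0)
P(U, r) = -75/2 (P(U, r) = 6*(0 - 5²/4) = 6*(0 - 25/4) = 6*(-25/4) = -75/2)
1/(P(28, -18) + g(19)) = 1/(-75/2 + (2 - 1*19)) = 1/(-75/2 + (2 - 19)) = 1/(-75/2 - 17) = 1/(-109/2) = -2/109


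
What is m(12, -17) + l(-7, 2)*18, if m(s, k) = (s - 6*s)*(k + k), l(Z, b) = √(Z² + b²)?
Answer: 2040 + 18*√53 ≈ 2171.0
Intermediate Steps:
m(s, k) = -10*k*s (m(s, k) = (-5*s)*(2*k) = -10*k*s)
m(12, -17) + l(-7, 2)*18 = -10*(-17)*12 + √((-7)² + 2²)*18 = 2040 + √(49 + 4)*18 = 2040 + √53*18 = 2040 + 18*√53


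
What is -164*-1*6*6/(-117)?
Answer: -656/13 ≈ -50.462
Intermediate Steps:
-164*-1*6*6/(-117) = -164*(-6*6)*(-1)/117 = -(-5904)*(-1)/117 = -164*4/13 = -656/13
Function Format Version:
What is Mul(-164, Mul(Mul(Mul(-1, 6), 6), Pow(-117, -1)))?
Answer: Rational(-656, 13) ≈ -50.462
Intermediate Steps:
Mul(-164, Mul(Mul(Mul(-1, 6), 6), Pow(-117, -1))) = Mul(-164, Mul(Mul(-6, 6), Rational(-1, 117))) = Mul(-164, Mul(-36, Rational(-1, 117))) = Mul(-164, Rational(4, 13)) = Rational(-656, 13)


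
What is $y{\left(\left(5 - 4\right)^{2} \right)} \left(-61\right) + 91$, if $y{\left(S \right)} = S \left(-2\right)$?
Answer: $213$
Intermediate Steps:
$y{\left(S \right)} = - 2 S$
$y{\left(\left(5 - 4\right)^{2} \right)} \left(-61\right) + 91 = - 2 \left(5 - 4\right)^{2} \left(-61\right) + 91 = - 2 \cdot 1^{2} \left(-61\right) + 91 = \left(-2\right) 1 \left(-61\right) + 91 = \left(-2\right) \left(-61\right) + 91 = 122 + 91 = 213$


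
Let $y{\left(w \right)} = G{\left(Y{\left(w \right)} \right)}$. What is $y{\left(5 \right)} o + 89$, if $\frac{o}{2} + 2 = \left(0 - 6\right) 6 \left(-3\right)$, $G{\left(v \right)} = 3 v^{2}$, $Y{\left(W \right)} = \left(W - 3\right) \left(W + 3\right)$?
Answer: $162905$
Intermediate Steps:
$Y{\left(W \right)} = \left(-3 + W\right) \left(3 + W\right)$
$o = 212$ ($o = -4 + 2 \left(0 - 6\right) 6 \left(-3\right) = -4 + 2 \left(\left(-6\right) \left(-18\right)\right) = -4 + 2 \cdot 108 = -4 + 216 = 212$)
$y{\left(w \right)} = 3 \left(-9 + w^{2}\right)^{2}$
$y{\left(5 \right)} o + 89 = 3 \left(-9 + 5^{2}\right)^{2} \cdot 212 + 89 = 3 \left(-9 + 25\right)^{2} \cdot 212 + 89 = 3 \cdot 16^{2} \cdot 212 + 89 = 3 \cdot 256 \cdot 212 + 89 = 768 \cdot 212 + 89 = 162816 + 89 = 162905$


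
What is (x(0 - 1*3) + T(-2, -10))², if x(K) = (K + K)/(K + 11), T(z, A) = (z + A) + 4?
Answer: 1225/16 ≈ 76.563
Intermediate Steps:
T(z, A) = 4 + A + z (T(z, A) = (A + z) + 4 = 4 + A + z)
x(K) = 2*K/(11 + K) (x(K) = (2*K)/(11 + K) = 2*K/(11 + K))
(x(0 - 1*3) + T(-2, -10))² = (2*(0 - 1*3)/(11 + (0 - 1*3)) + (4 - 10 - 2))² = (2*(0 - 3)/(11 + (0 - 3)) - 8)² = (2*(-3)/(11 - 3) - 8)² = (2*(-3)/8 - 8)² = (2*(-3)*(⅛) - 8)² = (-¾ - 8)² = (-35/4)² = 1225/16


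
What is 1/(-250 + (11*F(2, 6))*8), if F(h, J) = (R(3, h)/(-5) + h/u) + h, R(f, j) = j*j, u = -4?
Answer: -5/942 ≈ -0.0053079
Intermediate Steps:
R(f, j) = j²
F(h, J) = -h²/5 + 3*h/4 (F(h, J) = (h²/(-5) + h/(-4)) + h = (h²*(-⅕) + h*(-¼)) + h = (-h²/5 - h/4) + h = (-h/4 - h²/5) + h = -h²/5 + 3*h/4)
1/(-250 + (11*F(2, 6))*8) = 1/(-250 + (11*((1/20)*2*(15 - 4*2)))*8) = 1/(-250 + (11*((1/20)*2*(15 - 8)))*8) = 1/(-250 + (11*((1/20)*2*7))*8) = 1/(-250 + (11*(7/10))*8) = 1/(-250 + (77/10)*8) = 1/(-250 + 308/5) = 1/(-942/5) = -5/942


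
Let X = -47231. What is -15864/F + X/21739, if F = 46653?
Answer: -849445113/338063189 ≈ -2.5127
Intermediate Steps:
-15864/F + X/21739 = -15864/46653 - 47231/21739 = -15864*1/46653 - 47231*1/21739 = -5288/15551 - 47231/21739 = -849445113/338063189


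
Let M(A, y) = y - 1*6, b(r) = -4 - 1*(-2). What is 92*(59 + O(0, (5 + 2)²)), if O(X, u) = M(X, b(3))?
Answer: 4692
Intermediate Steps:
b(r) = -2 (b(r) = -4 + 2 = -2)
M(A, y) = -6 + y (M(A, y) = y - 6 = -6 + y)
O(X, u) = -8 (O(X, u) = -6 - 2 = -8)
92*(59 + O(0, (5 + 2)²)) = 92*(59 - 8) = 92*51 = 4692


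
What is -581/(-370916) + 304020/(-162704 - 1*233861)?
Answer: -247330721/323279788 ≈ -0.76507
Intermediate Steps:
-581/(-370916) + 304020/(-162704 - 1*233861) = -581*(-1/370916) + 304020/(-162704 - 233861) = 83/52988 + 304020/(-396565) = 83/52988 + 304020*(-1/396565) = 83/52988 - 60804/79313 = -247330721/323279788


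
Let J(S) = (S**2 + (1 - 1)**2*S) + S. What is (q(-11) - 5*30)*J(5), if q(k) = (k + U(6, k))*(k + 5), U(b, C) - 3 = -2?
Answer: -2700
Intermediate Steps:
U(b, C) = 1 (U(b, C) = 3 - 2 = 1)
J(S) = S + S**2 (J(S) = (S**2 + 0**2*S) + S = (S**2 + 0*S) + S = (S**2 + 0) + S = S**2 + S = S + S**2)
q(k) = (1 + k)*(5 + k) (q(k) = (k + 1)*(k + 5) = (1 + k)*(5 + k))
(q(-11) - 5*30)*J(5) = ((5 + (-11)**2 + 6*(-11)) - 5*30)*(5*(1 + 5)) = ((5 + 121 - 66) - 150)*(5*6) = (60 - 150)*30 = -90*30 = -2700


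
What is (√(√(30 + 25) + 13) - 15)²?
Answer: (15 - √(13 + √55))² ≈ 109.86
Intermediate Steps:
(√(√(30 + 25) + 13) - 15)² = (√(√55 + 13) - 15)² = (√(13 + √55) - 15)² = (-15 + √(13 + √55))²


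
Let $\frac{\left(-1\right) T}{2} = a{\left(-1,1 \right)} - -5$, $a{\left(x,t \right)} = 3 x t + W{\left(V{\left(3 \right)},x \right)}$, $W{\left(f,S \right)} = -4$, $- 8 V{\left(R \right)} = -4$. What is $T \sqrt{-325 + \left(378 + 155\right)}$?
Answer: $16 \sqrt{13} \approx 57.689$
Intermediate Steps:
$V{\left(R \right)} = \frac{1}{2}$ ($V{\left(R \right)} = \left(- \frac{1}{8}\right) \left(-4\right) = \frac{1}{2}$)
$a{\left(x,t \right)} = -4 + 3 t x$ ($a{\left(x,t \right)} = 3 x t - 4 = 3 t x - 4 = -4 + 3 t x$)
$T = 4$ ($T = - 2 \left(\left(-4 + 3 \cdot 1 \left(-1\right)\right) - -5\right) = - 2 \left(\left(-4 - 3\right) + 5\right) = - 2 \left(-7 + 5\right) = \left(-2\right) \left(-2\right) = 4$)
$T \sqrt{-325 + \left(378 + 155\right)} = 4 \sqrt{-325 + \left(378 + 155\right)} = 4 \sqrt{-325 + 533} = 4 \sqrt{208} = 4 \cdot 4 \sqrt{13} = 16 \sqrt{13}$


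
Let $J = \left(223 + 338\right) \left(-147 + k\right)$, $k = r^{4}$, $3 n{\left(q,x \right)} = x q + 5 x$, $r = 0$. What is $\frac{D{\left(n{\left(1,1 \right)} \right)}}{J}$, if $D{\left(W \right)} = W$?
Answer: $- \frac{2}{82467} \approx -2.4252 \cdot 10^{-5}$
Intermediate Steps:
$n{\left(q,x \right)} = \frac{5 x}{3} + \frac{q x}{3}$ ($n{\left(q,x \right)} = \frac{x q + 5 x}{3} = \frac{q x + 5 x}{3} = \frac{5 x + q x}{3} = \frac{5 x}{3} + \frac{q x}{3}$)
$k = 0$ ($k = 0^{4} = 0$)
$J = -82467$ ($J = \left(223 + 338\right) \left(-147 + 0\right) = 561 \left(-147\right) = -82467$)
$\frac{D{\left(n{\left(1,1 \right)} \right)}}{J} = \frac{\frac{1}{3} \cdot 1 \left(5 + 1\right)}{-82467} = \frac{1}{3} \cdot 1 \cdot 6 \left(- \frac{1}{82467}\right) = 2 \left(- \frac{1}{82467}\right) = - \frac{2}{82467}$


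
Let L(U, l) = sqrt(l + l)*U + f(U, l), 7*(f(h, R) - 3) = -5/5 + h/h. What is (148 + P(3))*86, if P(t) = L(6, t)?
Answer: 12986 + 516*sqrt(6) ≈ 14250.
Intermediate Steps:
f(h, R) = 3 (f(h, R) = 3 + (-5/5 + h/h)/7 = 3 + (-5*1/5 + 1)/7 = 3 + (-1 + 1)/7 = 3 + (1/7)*0 = 3 + 0 = 3)
L(U, l) = 3 + U*sqrt(2)*sqrt(l) (L(U, l) = sqrt(l + l)*U + 3 = sqrt(2*l)*U + 3 = (sqrt(2)*sqrt(l))*U + 3 = U*sqrt(2)*sqrt(l) + 3 = 3 + U*sqrt(2)*sqrt(l))
P(t) = 3 + 6*sqrt(2)*sqrt(t)
(148 + P(3))*86 = (148 + (3 + 6*sqrt(2)*sqrt(3)))*86 = (148 + (3 + 6*sqrt(6)))*86 = (151 + 6*sqrt(6))*86 = 12986 + 516*sqrt(6)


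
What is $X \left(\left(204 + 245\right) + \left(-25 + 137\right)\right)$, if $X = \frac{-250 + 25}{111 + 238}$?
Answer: $- \frac{126225}{349} \approx -361.68$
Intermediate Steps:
$X = - \frac{225}{349} \approx -0.6447$
$X \left(\left(204 + 245\right) + \left(-25 + 137\right)\right) = - \frac{225 \left(\left(204 + 245\right) + \left(-25 + 137\right)\right)}{349} = - \frac{225 \left(449 + 112\right)}{349} = \left(- \frac{225}{349}\right) 561 = - \frac{126225}{349}$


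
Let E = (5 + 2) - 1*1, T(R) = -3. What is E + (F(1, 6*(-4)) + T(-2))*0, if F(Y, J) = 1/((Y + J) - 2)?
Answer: 6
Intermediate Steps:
F(Y, J) = 1/(-2 + J + Y) (F(Y, J) = 1/((J + Y) - 2) = 1/(-2 + J + Y))
E = 6 (E = 7 - 1 = 6)
E + (F(1, 6*(-4)) + T(-2))*0 = 6 + (1/(-2 + 6*(-4) + 1) - 3)*0 = 6 + (1/(-2 - 24 + 1) - 3)*0 = 6 + (1/(-25) - 3)*0 = 6 + (-1/25 - 3)*0 = 6 - 76/25*0 = 6 + 0 = 6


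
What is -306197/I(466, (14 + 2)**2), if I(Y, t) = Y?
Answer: -306197/466 ≈ -657.08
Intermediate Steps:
-306197/I(466, (14 + 2)**2) = -306197/466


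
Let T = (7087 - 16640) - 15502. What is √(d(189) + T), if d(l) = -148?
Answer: I*√25203 ≈ 158.75*I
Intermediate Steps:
T = -25055 (T = -9553 - 15502 = -25055)
√(d(189) + T) = √(-148 - 25055) = √(-25203) = I*√25203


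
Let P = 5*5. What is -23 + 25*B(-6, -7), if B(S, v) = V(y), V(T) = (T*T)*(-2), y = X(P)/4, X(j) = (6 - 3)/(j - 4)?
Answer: -9041/392 ≈ -23.064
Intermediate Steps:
P = 25
X(j) = 3/(-4 + j)
y = 1/28 (y = (3/(-4 + 25))/4 = (3/21)*(1/4) = (3*(1/21))*(1/4) = (1/7)*(1/4) = 1/28 ≈ 0.035714)
V(T) = -2*T**2 (V(T) = T**2*(-2) = -2*T**2)
B(S, v) = -1/392 (B(S, v) = -2*(1/28)**2 = -2*1/784 = -1/392)
-23 + 25*B(-6, -7) = -23 + 25*(-1/392) = -23 - 25/392 = -9041/392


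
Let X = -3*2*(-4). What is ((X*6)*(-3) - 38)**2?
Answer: 220900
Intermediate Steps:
X = 24 (X = -6*(-4) = 24)
((X*6)*(-3) - 38)**2 = ((24*6)*(-3) - 38)**2 = (144*(-3) - 38)**2 = (-432 - 38)**2 = (-470)**2 = 220900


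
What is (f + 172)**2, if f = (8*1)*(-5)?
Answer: 17424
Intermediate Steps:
f = -40 (f = 8*(-5) = -40)
(f + 172)**2 = (-40 + 172)**2 = 132**2 = 17424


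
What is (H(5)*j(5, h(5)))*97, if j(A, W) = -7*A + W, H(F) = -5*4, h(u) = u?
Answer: 58200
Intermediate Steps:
H(F) = -20
j(A, W) = W - 7*A
(H(5)*j(5, h(5)))*97 = -20*(5 - 7*5)*97 = -20*(5 - 35)*97 = -20*(-30)*97 = 600*97 = 58200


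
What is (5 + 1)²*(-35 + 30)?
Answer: -180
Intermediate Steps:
(5 + 1)²*(-35 + 30) = 6²*(-5) = 36*(-5) = -180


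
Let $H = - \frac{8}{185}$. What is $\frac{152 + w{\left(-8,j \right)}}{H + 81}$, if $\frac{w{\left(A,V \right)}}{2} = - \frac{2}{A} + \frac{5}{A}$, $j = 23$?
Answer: $\frac{111925}{59908} \approx 1.8683$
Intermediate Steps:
$w{\left(A,V \right)} = \frac{6}{A}$ ($w{\left(A,V \right)} = 2 \left(- \frac{2}{A} + \frac{5}{A}\right) = 2 \frac{3}{A} = \frac{6}{A}$)
$H = - \frac{8}{185}$ ($H = \left(-8\right) \frac{1}{185} = - \frac{8}{185} \approx -0.043243$)
$\frac{152 + w{\left(-8,j \right)}}{H + 81} = \frac{152 + \frac{6}{-8}}{- \frac{8}{185} + 81} = \frac{152 + 6 \left(- \frac{1}{8}\right)}{\frac{14977}{185}} = \left(152 - \frac{3}{4}\right) \frac{185}{14977} = \frac{605}{4} \cdot \frac{185}{14977} = \frac{111925}{59908}$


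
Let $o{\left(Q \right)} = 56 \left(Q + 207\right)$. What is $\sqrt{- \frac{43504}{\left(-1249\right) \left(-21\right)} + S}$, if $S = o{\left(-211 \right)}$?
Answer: $\frac{20 i \sqrt{388110513}}{26229} \approx 15.022 i$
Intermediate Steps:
$o{\left(Q \right)} = 11592 + 56 Q$ ($o{\left(Q \right)} = 56 \left(207 + Q\right) = 11592 + 56 Q$)
$S = -224$ ($S = 11592 + 56 \left(-211\right) = 11592 - 11816 = -224$)
$\sqrt{- \frac{43504}{\left(-1249\right) \left(-21\right)} + S} = \sqrt{- \frac{43504}{\left(-1249\right) \left(-21\right)} - 224} = \sqrt{- \frac{43504}{26229} - 224} = \sqrt{- \frac{5918800}{26229}} = \frac{20 i \sqrt{388110513}}{26229}$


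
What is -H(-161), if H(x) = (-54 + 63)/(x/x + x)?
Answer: 9/160 ≈ 0.056250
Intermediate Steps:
H(x) = 9/(1 + x)
-H(-161) = -9/(1 - 161) = -9/(-160) = -9*(-1)/160 = -1*(-9/160) = 9/160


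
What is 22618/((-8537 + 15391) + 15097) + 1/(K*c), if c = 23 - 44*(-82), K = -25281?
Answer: 230691813583/223888763529 ≈ 1.0304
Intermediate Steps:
c = 3631 (c = 23 + 3608 = 3631)
22618/((-8537 + 15391) + 15097) + 1/(K*c) = 22618/((-8537 + 15391) + 15097) + 1/(-25281*3631) = 22618/(6854 + 15097) - 1/25281*1/3631 = 22618/21951 - 1/91795311 = 230691813583/223888763529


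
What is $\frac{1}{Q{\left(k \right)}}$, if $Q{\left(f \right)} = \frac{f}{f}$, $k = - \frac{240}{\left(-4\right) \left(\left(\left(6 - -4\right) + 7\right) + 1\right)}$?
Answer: $1$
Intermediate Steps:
$k = \frac{10}{3}$ ($k = - \frac{240}{\left(-4\right) \left(\left(\left(6 + 4\right) + 7\right) + 1\right)} = - \frac{240}{\left(-4\right) \left(\left(10 + 7\right) + 1\right)} = - \frac{240}{\left(-4\right) \left(17 + 1\right)} = - \frac{240}{\left(-4\right) 18} = - \frac{240}{-72} = \left(-240\right) \left(- \frac{1}{72}\right) = \frac{10}{3} \approx 3.3333$)
$Q{\left(f \right)} = 1$
$\frac{1}{Q{\left(k \right)}} = 1^{-1} = 1$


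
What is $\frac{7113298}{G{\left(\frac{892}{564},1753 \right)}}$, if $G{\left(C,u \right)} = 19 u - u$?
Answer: $\frac{3556649}{15777} \approx 225.43$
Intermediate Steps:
$G{\left(C,u \right)} = 18 u$
$\frac{7113298}{G{\left(\frac{892}{564},1753 \right)}} = \frac{7113298}{18 \cdot 1753} = \frac{7113298}{31554} = 7113298 \cdot \frac{1}{31554} = \frac{3556649}{15777}$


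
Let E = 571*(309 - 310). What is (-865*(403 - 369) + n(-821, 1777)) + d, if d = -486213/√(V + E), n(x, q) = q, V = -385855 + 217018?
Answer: -27633 + 486213*I*√2647/21176 ≈ -27633.0 + 1181.3*I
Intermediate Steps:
E = -571 (E = 571*(-1) = -571)
V = -168837
d = 486213*I*√2647/21176 (d = -486213/√(-168837 - 571) = -486213*(-I*√2647/21176) = -(-486213)*I*√2647/21176 = 486213*I*√2647/21176 ≈ 1181.3*I)
(-865*(403 - 369) + n(-821, 1777)) + d = (-865*(403 - 369) + 1777) + 486213*I*√2647/21176 = (-865*34 + 1777) + 486213*I*√2647/21176 = (-29410 + 1777) + 486213*I*√2647/21176 = -27633 + 486213*I*√2647/21176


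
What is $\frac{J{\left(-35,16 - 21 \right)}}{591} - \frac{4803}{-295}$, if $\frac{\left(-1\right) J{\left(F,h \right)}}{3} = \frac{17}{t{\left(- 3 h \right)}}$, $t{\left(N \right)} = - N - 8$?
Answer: $\frac{21767408}{1336645} \approx 16.285$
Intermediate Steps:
$t{\left(N \right)} = -8 - N$
$J{\left(F,h \right)} = - \frac{51}{-8 + 3 h}$ ($J{\left(F,h \right)} = - 3 \frac{17}{-8 - - 3 h} = - 3 \frac{17}{-8 + 3 h} = - \frac{51}{-8 + 3 h}$)
$\frac{J{\left(-35,16 - 21 \right)}}{591} - \frac{4803}{-295} = \frac{\left(-51\right) \frac{1}{-8 + 3 \left(16 - 21\right)}}{591} - \frac{4803}{-295} = - \frac{51}{-8 + 3 \left(-5\right)} \frac{1}{591} - - \frac{4803}{295} = - \frac{51}{-8 - 15} \cdot \frac{1}{591} + \frac{4803}{295} = - \frac{51}{-23} \cdot \frac{1}{591} + \frac{4803}{295} = \left(-51\right) \left(- \frac{1}{23}\right) \frac{1}{591} + \frac{4803}{295} = \frac{51}{23} \cdot \frac{1}{591} + \frac{4803}{295} = \frac{17}{4531} + \frac{4803}{295} = \frac{21767408}{1336645}$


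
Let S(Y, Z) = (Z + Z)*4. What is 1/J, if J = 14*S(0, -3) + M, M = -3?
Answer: -1/339 ≈ -0.0029499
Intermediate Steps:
S(Y, Z) = 8*Z (S(Y, Z) = (2*Z)*4 = 8*Z)
J = -339 (J = 14*(8*(-3)) - 3 = 14*(-24) - 3 = -336 - 3 = -339)
1/J = 1/(-339) = -1/339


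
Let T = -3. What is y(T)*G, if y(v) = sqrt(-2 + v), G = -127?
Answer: -127*I*sqrt(5) ≈ -283.98*I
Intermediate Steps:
y(T)*G = sqrt(-2 - 3)*(-127) = sqrt(-5)*(-127) = (I*sqrt(5))*(-127) = -127*I*sqrt(5)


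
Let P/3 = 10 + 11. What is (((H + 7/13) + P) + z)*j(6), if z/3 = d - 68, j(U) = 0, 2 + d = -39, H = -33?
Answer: 0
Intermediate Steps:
d = -41 (d = -2 - 39 = -41)
P = 63 (P = 3*(10 + 11) = 3*21 = 63)
z = -327 (z = 3*(-41 - 68) = 3*(-109) = -327)
(((H + 7/13) + P) + z)*j(6) = (((-33 + 7/13) + 63) - 327)*0 = ((-422/13 + 63) - 327)*0 = (397/13 - 327)*0 = -3854/13*0 = 0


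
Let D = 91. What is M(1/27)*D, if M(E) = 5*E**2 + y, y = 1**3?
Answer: 66794/729 ≈ 91.624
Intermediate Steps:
y = 1
M(E) = 1 + 5*E**2 (M(E) = 5*E**2 + 1 = 1 + 5*E**2)
M(1/27)*D = (1 + 5*(1/27)**2)*91 = (1 + 5*(1/729))*91 = (1 + 5/729)*91 = (734/729)*91 = 66794/729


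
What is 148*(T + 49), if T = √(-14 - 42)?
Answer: 7252 + 296*I*√14 ≈ 7252.0 + 1107.5*I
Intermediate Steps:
T = 2*I*√14 (T = √(-56) = 2*I*√14 ≈ 7.4833*I)
148*(T + 49) = 148*(2*I*√14 + 49) = 148*(49 + 2*I*√14) = 7252 + 296*I*√14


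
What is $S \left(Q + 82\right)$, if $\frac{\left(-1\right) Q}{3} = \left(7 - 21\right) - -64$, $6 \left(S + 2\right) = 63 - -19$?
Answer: $- \frac{2380}{3} \approx -793.33$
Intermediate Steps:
$S = \frac{35}{3}$ ($S = -2 + \frac{63 - -19}{6} = -2 + \frac{63 + 19}{6} = -2 + \frac{1}{6} \cdot 82 = -2 + \frac{41}{3} = \frac{35}{3} \approx 11.667$)
$Q = -150$ ($Q = - 3 \left(\left(7 - 21\right) - -64\right) = - 3 \left(\left(7 - 21\right) + 64\right) = - 3 \left(-14 + 64\right) = \left(-3\right) 50 = -150$)
$S \left(Q + 82\right) = \frac{35 \left(-150 + 82\right)}{3} = \frac{35}{3} \left(-68\right) = - \frac{2380}{3}$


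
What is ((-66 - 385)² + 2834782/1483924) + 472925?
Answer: 501809609003/741962 ≈ 6.7633e+5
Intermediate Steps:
((-66 - 385)² + 2834782/1483924) + 472925 = ((-451)² + 2834782*(1/1483924)) + 472925 = (203401 + 1417391/741962) + 472925 = 150917230153/741962 + 472925 = 501809609003/741962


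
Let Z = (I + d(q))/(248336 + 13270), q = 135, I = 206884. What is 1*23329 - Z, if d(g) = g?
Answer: 6102799355/261606 ≈ 23328.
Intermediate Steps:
Z = 207019/261606 (Z = (206884 + 135)/(248336 + 13270) = 207019/261606 ≈ 0.79134)
1*23329 - Z = 1*23329 - 1*207019/261606 = 23329 - 207019/261606 = 6102799355/261606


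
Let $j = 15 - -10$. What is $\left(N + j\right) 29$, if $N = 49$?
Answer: $2146$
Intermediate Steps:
$j = 25$ ($j = 15 + 10 = 25$)
$\left(N + j\right) 29 = \left(49 + 25\right) 29 = 74 \cdot 29 = 2146$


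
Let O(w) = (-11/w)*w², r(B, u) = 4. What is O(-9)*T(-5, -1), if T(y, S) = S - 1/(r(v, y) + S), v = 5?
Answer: -132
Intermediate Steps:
T(y, S) = S - 1/(4 + S)
O(w) = -11*w
O(-9)*T(-5, -1) = (-11*(-9))*((-1 + (-1)² + 4*(-1))/(4 - 1)) = 99*((-1 + 1 - 4)/3) = 99*((⅓)*(-4)) = 99*(-4/3) = -132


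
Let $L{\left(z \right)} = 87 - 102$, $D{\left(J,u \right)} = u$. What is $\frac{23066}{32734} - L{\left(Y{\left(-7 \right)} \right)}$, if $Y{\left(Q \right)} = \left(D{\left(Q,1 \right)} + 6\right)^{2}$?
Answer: $\frac{257038}{16367} \approx 15.705$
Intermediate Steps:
$Y{\left(Q \right)} = 49$ ($Y{\left(Q \right)} = \left(1 + 6\right)^{2} = 7^{2} = 49$)
$L{\left(z \right)} = -15$
$\frac{23066}{32734} - L{\left(Y{\left(-7 \right)} \right)} = \frac{23066}{32734} - -15 = 23066 \cdot \frac{1}{32734} + 15 = \frac{11533}{16367} + 15 = \frac{257038}{16367}$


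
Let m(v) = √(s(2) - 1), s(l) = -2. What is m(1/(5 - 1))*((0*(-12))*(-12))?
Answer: 0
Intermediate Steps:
m(v) = I*√3 (m(v) = √(-2 - 1) = √(-3) = I*√3)
m(1/(5 - 1))*((0*(-12))*(-12)) = (I*√3)*((0*(-12))*(-12)) = (I*√3)*(0*(-12)) = (I*√3)*0 = 0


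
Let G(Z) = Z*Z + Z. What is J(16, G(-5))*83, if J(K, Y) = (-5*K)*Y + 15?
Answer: -131555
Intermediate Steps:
G(Z) = Z + Z² (G(Z) = Z² + Z = Z + Z²)
J(K, Y) = 15 - 5*K*Y (J(K, Y) = -5*K*Y + 15 = 15 - 5*K*Y)
J(16, G(-5))*83 = (15 - 5*16*(-5*(1 - 5)))*83 = (15 - 5*16*(-5*(-4)))*83 = (15 - 5*16*20)*83 = (15 - 1600)*83 = -1585*83 = -131555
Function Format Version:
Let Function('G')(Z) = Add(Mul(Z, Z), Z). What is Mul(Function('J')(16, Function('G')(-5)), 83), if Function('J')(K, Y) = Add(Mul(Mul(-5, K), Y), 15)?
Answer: -131555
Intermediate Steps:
Function('G')(Z) = Add(Z, Pow(Z, 2)) (Function('G')(Z) = Add(Pow(Z, 2), Z) = Add(Z, Pow(Z, 2)))
Function('J')(K, Y) = Add(15, Mul(-5, K, Y)) (Function('J')(K, Y) = Add(Mul(-5, K, Y), 15) = Add(15, Mul(-5, K, Y)))
Mul(Function('J')(16, Function('G')(-5)), 83) = Mul(Add(15, Mul(-5, 16, Mul(-5, Add(1, -5)))), 83) = Mul(Add(15, Mul(-5, 16, Mul(-5, -4))), 83) = Mul(Add(15, Mul(-5, 16, 20)), 83) = Mul(Add(15, -1600), 83) = Mul(-1585, 83) = -131555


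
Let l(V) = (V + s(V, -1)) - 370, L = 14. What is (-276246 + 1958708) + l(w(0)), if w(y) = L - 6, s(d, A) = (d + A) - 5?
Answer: 1682102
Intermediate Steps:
s(d, A) = -5 + A + d (s(d, A) = (A + d) - 5 = -5 + A + d)
w(y) = 8 (w(y) = 14 - 6 = 8)
l(V) = -376 + 2*V (l(V) = (V + (-5 - 1 + V)) - 370 = (V + (-6 + V)) - 370 = (-6 + 2*V) - 370 = -376 + 2*V)
(-276246 + 1958708) + l(w(0)) = (-276246 + 1958708) + (-376 + 2*8) = 1682462 + (-376 + 16) = 1682462 - 360 = 1682102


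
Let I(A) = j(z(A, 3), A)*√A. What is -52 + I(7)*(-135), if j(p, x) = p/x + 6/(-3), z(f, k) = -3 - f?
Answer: -52 + 3240*√7/7 ≈ 1172.6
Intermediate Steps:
j(p, x) = -2 + p/x (j(p, x) = p/x + 6*(-⅓) = p/x - 2 = -2 + p/x)
I(A) = √A*(-2 + (-3 - A)/A) (I(A) = (-2 + (-3 - A)/A)*√A = √A*(-2 + (-3 - A)/A))
-52 + I(7)*(-135) = -52 + (3*(-1 - 1*7)/√7)*(-135) = -52 + (3*(√7/7)*(-1 - 7))*(-135) = -52 + (3*(√7/7)*(-8))*(-135) = -52 - 24*√7/7*(-135) = -52 + 3240*√7/7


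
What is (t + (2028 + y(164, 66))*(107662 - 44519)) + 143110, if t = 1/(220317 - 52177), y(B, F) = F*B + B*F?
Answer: 251388935052921/168140 ≈ 1.4951e+9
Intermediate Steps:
y(B, F) = 2*B*F (y(B, F) = B*F + B*F = 2*B*F)
t = 1/168140 ≈ 5.9474e-6
(t + (2028 + y(164, 66))*(107662 - 44519)) + 143110 = (1/168140 + (2028 + 2*164*66)*(107662 - 44519)) + 143110 = (1/168140 + (2028 + 21648)*63143) + 143110 = (1/168140 + 23676*63143) + 143110 = (1/168140 + 1494973668) + 143110 = 251364872537521/168140 + 143110 = 251388935052921/168140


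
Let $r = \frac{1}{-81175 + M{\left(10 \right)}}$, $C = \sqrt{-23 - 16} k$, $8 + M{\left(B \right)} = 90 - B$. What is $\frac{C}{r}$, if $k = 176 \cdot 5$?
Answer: $- 71370640 i \sqrt{39} \approx - 4.4571 \cdot 10^{8} i$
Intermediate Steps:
$M{\left(B \right)} = 82 - B$ ($M{\left(B \right)} = -8 - \left(-90 + B\right) = 82 - B$)
$k = 880$
$C = 880 i \sqrt{39}$ ($C = \sqrt{-23 - 16} \cdot 880 = \sqrt{-39} \cdot 880 = i \sqrt{39} \cdot 880 = 880 i \sqrt{39} \approx 5495.6 i$)
$r = - \frac{1}{81103}$ ($r = \frac{1}{-81175 + \left(82 - 10\right)} = \frac{1}{-81175 + 72} = \frac{1}{-81103} = - \frac{1}{81103} \approx -1.233 \cdot 10^{-5}$)
$\frac{C}{r} = \frac{880 i \sqrt{39}}{- \frac{1}{81103}} = 880 i \sqrt{39} \left(-81103\right) = - 71370640 i \sqrt{39}$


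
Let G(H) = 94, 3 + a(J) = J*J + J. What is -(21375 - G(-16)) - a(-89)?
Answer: -29110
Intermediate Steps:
a(J) = -3 + J + J² (a(J) = -3 + (J*J + J) = -3 + (J² + J) = -3 + (J + J²) = -3 + J + J²)
-(21375 - G(-16)) - a(-89) = -(21375 - 1*94) - (-3 - 89 + (-89)²) = -(21375 - 94) - (-3 - 89 + 7921) = -1*21281 - 1*7829 = -21281 - 7829 = -29110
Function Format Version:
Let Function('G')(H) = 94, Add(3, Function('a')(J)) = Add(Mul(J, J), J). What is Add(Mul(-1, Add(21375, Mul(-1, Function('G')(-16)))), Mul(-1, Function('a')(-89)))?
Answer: -29110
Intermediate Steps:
Function('a')(J) = Add(-3, J, Pow(J, 2)) (Function('a')(J) = Add(-3, Add(Mul(J, J), J)) = Add(-3, Add(Pow(J, 2), J)) = Add(-3, Add(J, Pow(J, 2))) = Add(-3, J, Pow(J, 2)))
Add(Mul(-1, Add(21375, Mul(-1, Function('G')(-16)))), Mul(-1, Function('a')(-89))) = Add(Mul(-1, Add(21375, Mul(-1, 94))), Mul(-1, Add(-3, -89, Pow(-89, 2)))) = Add(Mul(-1, Add(21375, -94)), Mul(-1, Add(-3, -89, 7921))) = Add(Mul(-1, 21281), Mul(-1, 7829)) = Add(-21281, -7829) = -29110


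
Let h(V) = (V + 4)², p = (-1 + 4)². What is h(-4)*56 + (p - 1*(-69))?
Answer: 78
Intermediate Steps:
p = 9 (p = 3² = 9)
h(V) = (4 + V)²
h(-4)*56 + (p - 1*(-69)) = (4 - 4)²*56 + (9 - 1*(-69)) = 0²*56 + (9 + 69) = 0*56 + 78 = 0 + 78 = 78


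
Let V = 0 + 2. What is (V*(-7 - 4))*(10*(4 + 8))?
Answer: -2640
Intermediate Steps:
V = 2
(V*(-7 - 4))*(10*(4 + 8)) = (2*(-7 - 4))*(10*(4 + 8)) = (2*(-11))*(10*12) = -22*120 = -2640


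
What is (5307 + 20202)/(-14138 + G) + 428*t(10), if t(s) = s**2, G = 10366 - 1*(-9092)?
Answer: 227721509/5320 ≈ 42805.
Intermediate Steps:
G = 19458 (G = 10366 + 9092 = 19458)
(5307 + 20202)/(-14138 + G) + 428*t(10) = (5307 + 20202)/(-14138 + 19458) + 428*10**2 = 25509/5320 + 428*100 = 25509*(1/5320) + 42800 = 25509/5320 + 42800 = 227721509/5320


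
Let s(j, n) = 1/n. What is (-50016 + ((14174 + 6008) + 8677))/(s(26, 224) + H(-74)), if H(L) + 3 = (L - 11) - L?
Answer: 4739168/3135 ≈ 1511.7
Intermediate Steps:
H(L) = -14 (H(L) = -3 + ((L - 11) - L) = -3 + ((-11 + L) - L) = -3 - 11 = -14)
(-50016 + ((14174 + 6008) + 8677))/(s(26, 224) + H(-74)) = (-50016 + ((14174 + 6008) + 8677))/(1/224 - 14) = (-50016 + (20182 + 8677))/(1/224 - 14) = (-50016 + 28859)/(-3135/224) = -21157*(-224/3135) = 4739168/3135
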